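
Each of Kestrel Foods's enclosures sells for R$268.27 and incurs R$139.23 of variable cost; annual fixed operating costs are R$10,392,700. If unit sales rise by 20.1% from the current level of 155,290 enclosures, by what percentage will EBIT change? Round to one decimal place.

Contribution at this volume is 155,290 × R$129.04 = R$20,038,621.60.
Operating income = contribution − fixed costs = R$20,038,621.60 − R$10,392,700 = R$9,645,921.60.
So DOL = total CM / EBIT = R$20,038,621.60 / R$9,645,921.60 = 2.0774.
%ΔEBIT = DOL × %ΔSales = 2.0774 × +20.1% = +41.8%.

+41.8%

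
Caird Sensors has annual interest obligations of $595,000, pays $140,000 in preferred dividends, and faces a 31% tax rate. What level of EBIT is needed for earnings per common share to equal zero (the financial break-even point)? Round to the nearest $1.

$797,899

Grossing the preferred dividend up to pre-tax terms: $140,000 / (1 − 0.31) = $202,898.55.
EPS = 0 when EBIT covers interest plus the pre-tax preferred burden: $595,000 + $202,898.55 = $797,898.55.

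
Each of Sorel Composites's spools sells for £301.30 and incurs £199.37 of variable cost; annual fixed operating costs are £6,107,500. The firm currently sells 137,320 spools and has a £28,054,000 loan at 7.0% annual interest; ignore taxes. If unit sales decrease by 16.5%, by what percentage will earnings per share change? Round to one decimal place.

Total contribution margin = 137,320 × £101.93 = £13,997,027.60.
EBIT = £13,997,027.60 − £6,107,500 = £7,889,527.60.
Interest = £1,963,780.00, so EBIT − I = £5,925,747.60.
DCL = total CM / (EBIT − I) = £13,997,027.60 / £5,925,747.60 = 2.3621.
EPS therefore changes by 2.3621 × (-16.5%) = -39.0%.

-39.0%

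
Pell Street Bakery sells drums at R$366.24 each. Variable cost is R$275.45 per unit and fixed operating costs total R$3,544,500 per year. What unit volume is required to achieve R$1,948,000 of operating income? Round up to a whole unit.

Contribution margin per unit = R$366.24 − R$275.45 = R$90.79.
Need Q such that Q × R$90.79 − R$3,544,500 = R$1,948,000, i.e. Q = R$5,492,500 / R$90.79 = 60,496.75 → 60,497.

60,497 drums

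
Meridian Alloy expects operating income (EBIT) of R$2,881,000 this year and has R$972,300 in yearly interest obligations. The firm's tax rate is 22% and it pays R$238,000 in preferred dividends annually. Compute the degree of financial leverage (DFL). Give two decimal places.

Interest = R$972,300.00.
Pre-tax preferred-dividend burden = R$238,000 ÷ (1 − 0.22) = R$305,128.21.
DFL = EBIT ÷ [EBIT − I − D_p/(1−t)] = R$2,881,000 ÷ [R$2,881,000 − R$972,300.00 − R$305,128.21] = R$2,881,000 ÷ R$1,603,571.79 = 1.7966.

1.80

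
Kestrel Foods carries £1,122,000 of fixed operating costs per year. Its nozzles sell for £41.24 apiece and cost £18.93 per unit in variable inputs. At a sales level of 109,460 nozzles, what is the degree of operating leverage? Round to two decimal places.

1.85

Contribution at this volume is 109,460 × £22.31 = £2,442,052.60.
Subtracting fixed costs: EBIT = £2,442,052.60 − £1,122,000 = £1,320,052.60.
So DOL = total CM / EBIT = £2,442,052.60 / £1,320,052.60 = 1.8500.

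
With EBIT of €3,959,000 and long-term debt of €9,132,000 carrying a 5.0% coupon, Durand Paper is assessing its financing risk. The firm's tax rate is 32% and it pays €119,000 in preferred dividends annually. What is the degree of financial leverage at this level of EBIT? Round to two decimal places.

1.19

Interest = €456,600.00.
Preferred dividends grossed up pre-tax: €119,000 / (1 − 0.32) = €175,000.00.
DFL = EBIT ÷ [EBIT − I − D_p/(1−t)] = €3,959,000 ÷ [€3,959,000 − €456,600.00 − €175,000.00] = €3,959,000 ÷ €3,327,400.00 = 1.1898.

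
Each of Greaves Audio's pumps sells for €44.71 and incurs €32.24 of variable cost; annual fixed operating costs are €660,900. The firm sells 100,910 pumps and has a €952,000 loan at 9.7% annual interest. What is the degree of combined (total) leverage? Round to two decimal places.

2.49

Contribution at this volume is 100,910 × €12.47 = €1,258,347.70.
Subtracting fixed costs: EBIT = €1,258,347.70 − €660,900 = €597,447.70. Interest = €92,344.00.
DOL = €1,258,347.70 ÷ €597,447.70 = 2.1062; DFL = €597,447.70 ÷ €505,103.70 = 1.1828.
DCL = DOL × DFL = 2.1062 × 1.1828 = 2.4912.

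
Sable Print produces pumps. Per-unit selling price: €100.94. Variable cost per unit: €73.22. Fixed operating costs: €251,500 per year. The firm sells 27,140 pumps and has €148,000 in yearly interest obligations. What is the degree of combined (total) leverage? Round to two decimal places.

Total contribution margin = 27,140 × €27.72 = €752,320.80.
EBIT = €752,320.80 − €251,500 = €500,820.80. Interest = €148,000.00, so EBIT − I = €352,820.80.
Degree of total leverage = total CM / (EBIT − interest) = €752,320.80 / €352,820.80 = 2.1323.

2.13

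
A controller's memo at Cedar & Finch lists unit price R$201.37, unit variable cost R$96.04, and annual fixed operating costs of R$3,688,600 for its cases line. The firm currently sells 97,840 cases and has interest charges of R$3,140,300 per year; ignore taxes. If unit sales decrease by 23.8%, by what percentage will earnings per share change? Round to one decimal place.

At 97,840 units, contribution = 97,840 × R$105.33 = R$10,305,487.20.
EBIT = R$10,305,487.20 − R$3,688,600 = R$6,616,887.20.
After interest of R$3,140,300.00, pre-tax earnings = R$3,476,587.20.
DCL = total CM / (EBIT − I) = R$10,305,487.20 / R$3,476,587.20 = 2.9643.
EPS therefore changes by 2.9643 × (-23.8%) = -70.5%.

-70.5%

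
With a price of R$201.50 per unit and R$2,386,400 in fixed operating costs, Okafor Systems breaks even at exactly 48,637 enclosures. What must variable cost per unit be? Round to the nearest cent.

R$152.43

Contribution per unit must be FC / Q = R$2,386,400 / 48,637 = R$49.0655.
Hence VC = price − CM = R$201.50 − R$49.0655 = R$152.43.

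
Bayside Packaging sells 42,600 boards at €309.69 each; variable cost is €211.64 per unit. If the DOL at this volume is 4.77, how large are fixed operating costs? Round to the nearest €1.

€3,301,263

At 42,600 units, contribution = 42,600 × €98.05 = €4,176,930.00.
DOL = contribution / EBIT, so EBIT = €4,176,930.00 / 4.77 = €875,666.67.
And FC = contribution − EBIT = €4,176,930.00 − €875,666.67 = €3,301,263.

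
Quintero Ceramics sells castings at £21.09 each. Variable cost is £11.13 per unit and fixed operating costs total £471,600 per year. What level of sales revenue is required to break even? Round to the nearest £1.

£998,599

CM per unit = £21.09 − £11.13 = £9.96; CM ratio = £9.96 / £21.09 = 0.4723.
Break-even sales = FC ÷ CM ratio = £471,600 × £21.09 / £9.96 = £998,599.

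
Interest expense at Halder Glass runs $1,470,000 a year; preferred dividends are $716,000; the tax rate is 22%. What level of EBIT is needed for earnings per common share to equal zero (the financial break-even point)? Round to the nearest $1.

Preferred dividends are paid after tax, so their pre-tax equivalent is $716,000 ÷ (1 − 0.22) = $917,948.72.
Financial break-even EBIT = interest + D_p ÷ (1 − t) = $1,470,000 + $917,948.72 = $2,387,948.72.

$2,387,949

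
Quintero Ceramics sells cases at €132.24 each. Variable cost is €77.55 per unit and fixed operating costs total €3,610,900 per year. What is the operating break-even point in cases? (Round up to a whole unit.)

66,025 cases

Contribution margin per unit = €132.24 − €77.55 = €54.69.
Break-even Q = €3,610,900 / €54.69 = 66,024.87 → 66,025 cases.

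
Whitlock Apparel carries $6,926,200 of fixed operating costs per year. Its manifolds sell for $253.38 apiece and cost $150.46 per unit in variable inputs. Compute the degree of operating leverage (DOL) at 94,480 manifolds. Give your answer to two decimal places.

Total contribution margin = 94,480 × $102.92 = $9,723,881.60.
Subtracting fixed costs: EBIT = $9,723,881.60 − $6,926,200 = $2,797,681.60.
Degree of operating leverage = $9,723,881.60 / $2,797,681.60 = 3.4757.

3.48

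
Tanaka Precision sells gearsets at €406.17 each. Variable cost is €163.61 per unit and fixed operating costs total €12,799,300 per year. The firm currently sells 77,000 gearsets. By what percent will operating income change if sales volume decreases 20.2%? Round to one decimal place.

-64.2%

Contribution at this volume is 77,000 × €242.56 = €18,677,120.00.
Operating income = contribution − fixed costs = €18,677,120.00 − €12,799,300 = €5,877,820.00.
DOL = contribution ÷ EBIT = €18,677,120.00 ÷ €5,877,820.00 = 3.1776.
%ΔEBIT = DOL × %ΔSales = 3.1776 × -20.2% = -64.2%.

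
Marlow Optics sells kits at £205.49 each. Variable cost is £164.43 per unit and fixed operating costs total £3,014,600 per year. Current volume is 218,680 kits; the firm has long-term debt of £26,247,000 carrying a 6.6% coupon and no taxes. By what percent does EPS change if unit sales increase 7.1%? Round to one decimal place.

Contribution at this volume is 218,680 × £41.06 = £8,979,000.80.
Operating income = contribution − fixed costs = £8,979,000.80 − £3,014,600 = £5,964,400.80.
Interest = £1,732,302.00, so EBIT − I = £4,232,098.80.
DCL = total CM / (EBIT − I) = £8,979,000.80 / £4,232,098.80 = 2.1216.
%ΔEPS = DCL × %ΔSales = 2.1216 × +7.1% = +15.1%.

+15.1%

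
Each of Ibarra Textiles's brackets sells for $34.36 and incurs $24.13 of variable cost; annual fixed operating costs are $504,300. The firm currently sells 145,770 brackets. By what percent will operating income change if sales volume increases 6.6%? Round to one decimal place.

Total contribution margin = 145,770 × $10.23 = $1,491,227.10.
Subtracting fixed costs: EBIT = $1,491,227.10 − $504,300 = $986,927.10.
DOL = contribution ÷ EBIT = $1,491,227.10 ÷ $986,927.10 = 1.5110.
%ΔEBIT = DOL × %ΔSales = 1.5110 × +6.6% = +10.0%.

+10.0%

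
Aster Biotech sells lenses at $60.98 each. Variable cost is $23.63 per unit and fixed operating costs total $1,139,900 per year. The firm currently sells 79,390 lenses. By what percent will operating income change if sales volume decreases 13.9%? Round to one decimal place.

-22.6%

Contribution at this volume is 79,390 × $37.35 = $2,965,216.50.
EBIT = $2,965,216.50 − $1,139,900 = $1,825,316.50.
So DOL = total CM / EBIT = $2,965,216.50 / $1,825,316.50 = 1.6245.
So EBIT moves 1.6245 × (-13.9%) = -22.6%.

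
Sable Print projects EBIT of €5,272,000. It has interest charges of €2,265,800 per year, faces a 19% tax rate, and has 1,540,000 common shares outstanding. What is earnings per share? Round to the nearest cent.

€1.58

Pre-tax income = €5,272,000 − €2,265,800.00 = €3,006,200.00.
Net income = €3,006,200.00 × (1 − 0.19) = €2,435,022.00.
Per share: €2,435,022.00 / 1,540,000 shares = €1.58.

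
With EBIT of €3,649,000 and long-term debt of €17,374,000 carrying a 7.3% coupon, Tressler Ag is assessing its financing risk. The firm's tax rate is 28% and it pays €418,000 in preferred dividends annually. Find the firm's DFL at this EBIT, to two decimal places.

2.03

Annual interest charges come to €1,268,302.00.
Preferred dividends grossed up pre-tax: €418,000 / (1 − 0.28) = €580,555.56.
DFL = EBIT ÷ [EBIT − I − D_p/(1−t)] = €3,649,000 ÷ [€3,649,000 − €1,268,302.00 − €580,555.56] = €3,649,000 ÷ €1,800,142.44 = 2.0271.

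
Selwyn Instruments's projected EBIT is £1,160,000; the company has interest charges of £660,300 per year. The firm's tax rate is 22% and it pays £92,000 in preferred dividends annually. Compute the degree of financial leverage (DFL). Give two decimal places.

Interest = £660,300.00.
Pre-tax preferred-dividend burden = £92,000 ÷ (1 − 0.22) = £117,948.72.
DFL = EBIT ÷ [EBIT − I − D_p/(1−t)] = £1,160,000 ÷ [£1,160,000 − £660,300.00 − £117,948.72] = £1,160,000 ÷ £381,751.28 = 3.0386.

3.04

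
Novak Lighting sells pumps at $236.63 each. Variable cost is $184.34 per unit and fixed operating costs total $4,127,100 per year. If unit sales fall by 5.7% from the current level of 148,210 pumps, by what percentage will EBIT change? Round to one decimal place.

Contribution at this volume is 148,210 × $52.29 = $7,749,900.90.
EBIT = $7,749,900.90 − $4,127,100 = $3,622,800.90.
Degree of operating leverage = $7,749,900.90 / $3,622,800.90 = 2.1392.
So EBIT moves 2.1392 × (-5.7%) = -12.2%.

-12.2%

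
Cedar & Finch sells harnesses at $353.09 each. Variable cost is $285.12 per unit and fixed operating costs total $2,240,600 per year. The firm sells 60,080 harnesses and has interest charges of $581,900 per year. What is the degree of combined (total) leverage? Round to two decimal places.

3.24

At 60,080 units, contribution = 60,080 × $67.97 = $4,083,637.60.
Operating income = contribution − fixed costs = $4,083,637.60 − $2,240,600 = $1,843,037.60. Interest = $581,900.00, so EBIT − I = $1,261,137.60.
DCL = contribution ÷ (EBIT − I) = $4,083,637.60 ÷ $1,261,137.60 = 3.2381.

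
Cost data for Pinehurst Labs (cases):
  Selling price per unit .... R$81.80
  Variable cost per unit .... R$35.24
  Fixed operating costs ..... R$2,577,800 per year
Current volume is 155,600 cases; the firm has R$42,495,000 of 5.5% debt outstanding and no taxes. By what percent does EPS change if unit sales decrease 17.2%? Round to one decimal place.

-53.5%

At 155,600 units, contribution = 155,600 × R$46.56 = R$7,244,736.00.
Operating income = contribution − fixed costs = R$7,244,736.00 − R$2,577,800 = R$4,666,936.00.
Interest = R$2,337,225.00, so EBIT − I = R$2,329,711.00.
DCL = total CM / (EBIT − I) = R$7,244,736.00 / R$2,329,711.00 = 3.1097.
EPS therefore changes by 3.1097 × (-17.2%) = -53.5%.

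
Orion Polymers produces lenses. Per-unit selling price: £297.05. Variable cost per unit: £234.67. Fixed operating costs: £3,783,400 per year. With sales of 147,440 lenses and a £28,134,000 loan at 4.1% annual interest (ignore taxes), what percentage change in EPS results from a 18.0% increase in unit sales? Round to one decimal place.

Total contribution margin = 147,440 × £62.38 = £9,197,307.20.
Operating income = contribution − fixed costs = £9,197,307.20 − £3,783,400 = £5,413,907.20.
After interest of £1,153,494.00, pre-tax earnings = £4,260,413.20.
Degree of combined leverage = contribution ÷ (EBIT − I) = £9,197,307.20 ÷ £4,260,413.20 = 2.1588.
EPS therefore changes by 2.1588 × (+18.0%) = +38.9%.

+38.9%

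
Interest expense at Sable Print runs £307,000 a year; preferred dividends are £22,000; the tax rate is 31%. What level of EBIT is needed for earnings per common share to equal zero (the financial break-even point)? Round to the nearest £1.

£338,884

Preferred dividends are paid after tax, so their pre-tax equivalent is £22,000 ÷ (1 − 0.31) = £31,884.06.
Financial break-even EBIT = interest + D_p ÷ (1 − t) = £307,000 + £31,884.06 = £338,884.06.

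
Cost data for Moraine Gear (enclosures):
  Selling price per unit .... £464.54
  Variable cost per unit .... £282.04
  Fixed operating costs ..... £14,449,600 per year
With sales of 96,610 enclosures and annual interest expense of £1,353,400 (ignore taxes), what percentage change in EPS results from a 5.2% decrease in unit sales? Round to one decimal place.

Contribution at this volume is 96,610 × £182.50 = £17,631,325.00.
Operating income = contribution − fixed costs = £17,631,325.00 − £14,449,600 = £3,181,725.00.
After interest of £1,353,400.00, pre-tax earnings = £1,828,325.00.
DCL = total CM / (EBIT − I) = £17,631,325.00 / £1,828,325.00 = 9.6434.
EPS therefore changes by 9.6434 × (-5.2%) = -50.1%.

-50.1%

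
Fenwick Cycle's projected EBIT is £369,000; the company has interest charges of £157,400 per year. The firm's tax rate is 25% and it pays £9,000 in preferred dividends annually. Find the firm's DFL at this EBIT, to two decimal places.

1.85

Annual interest charges come to £157,400.00.
Preferred dividends grossed up pre-tax: £9,000 / (1 − 0.25) = £12,000.00.
DFL = EBIT ÷ [EBIT − I − D_p/(1−t)] = £369,000 ÷ [£369,000 − £157,400.00 − £12,000.00] = £369,000 ÷ £199,600.00 = 1.8487.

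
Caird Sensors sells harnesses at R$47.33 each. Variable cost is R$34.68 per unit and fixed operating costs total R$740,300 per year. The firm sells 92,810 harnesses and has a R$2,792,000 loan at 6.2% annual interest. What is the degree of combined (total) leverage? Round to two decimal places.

Contribution at this volume is 92,810 × R$12.65 = R$1,174,046.50.
Subtracting fixed costs: EBIT = R$1,174,046.50 − R$740,300 = R$433,746.50. Interest = R$173,104.00.
DOL = R$1,174,046.50 ÷ R$433,746.50 = 2.7068; DFL = R$433,746.50 ÷ R$260,642.50 = 1.6641.
Combined leverage = 2.7068 × 1.6641 = 4.5044.

4.50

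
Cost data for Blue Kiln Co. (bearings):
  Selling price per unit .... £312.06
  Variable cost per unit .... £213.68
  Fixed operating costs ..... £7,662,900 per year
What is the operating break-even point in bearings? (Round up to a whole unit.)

77,891 bearings

Unit CM = price − variable cost = £312.06 − £213.68 = £98.38.
Units to break even: £7,662,900 ÷ £98.38 = 77,890.83, rounded up to 77,891.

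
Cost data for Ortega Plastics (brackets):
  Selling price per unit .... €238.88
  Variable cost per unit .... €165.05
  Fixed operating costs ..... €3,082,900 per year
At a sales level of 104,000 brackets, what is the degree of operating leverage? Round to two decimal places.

Total contribution margin = 104,000 × €73.83 = €7,678,320.00.
Operating income = contribution − fixed costs = €7,678,320.00 − €3,082,900 = €4,595,420.00.
Degree of operating leverage = €7,678,320.00 / €4,595,420.00 = 1.6709.

1.67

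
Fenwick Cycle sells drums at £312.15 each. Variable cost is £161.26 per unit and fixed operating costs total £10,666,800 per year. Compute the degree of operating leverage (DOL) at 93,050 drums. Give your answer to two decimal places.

At 93,050 units, contribution = 93,050 × £150.89 = £14,040,314.50.
EBIT = £14,040,314.50 − £10,666,800 = £3,373,514.50.
Degree of operating leverage = £14,040,314.50 / £3,373,514.50 = 4.1619.

4.16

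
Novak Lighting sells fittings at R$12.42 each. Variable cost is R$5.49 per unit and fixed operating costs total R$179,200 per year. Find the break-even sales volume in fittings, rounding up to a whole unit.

Contribution margin per unit = R$12.42 − R$5.49 = R$6.93.
Break-even volume = fixed costs ÷ CM per unit = R$179,200 ÷ R$6.93 = 25,858.59, so 25,859 fittings.

25,859 fittings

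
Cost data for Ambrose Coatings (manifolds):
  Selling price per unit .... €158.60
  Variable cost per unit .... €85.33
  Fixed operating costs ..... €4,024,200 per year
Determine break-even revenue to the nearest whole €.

€8,710,770

Contribution margin per unit = €158.60 − €85.33 = €73.27, a CM ratio of €73.27 ÷ €158.60 = 0.4620.
Break-even sales = FC ÷ CM ratio = €4,024,200 × €158.60 / €73.27 = €8,710,770.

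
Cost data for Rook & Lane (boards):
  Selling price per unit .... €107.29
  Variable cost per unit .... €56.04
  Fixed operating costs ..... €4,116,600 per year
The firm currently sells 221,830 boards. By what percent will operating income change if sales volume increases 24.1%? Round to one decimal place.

At 221,830 units, contribution = 221,830 × €51.25 = €11,368,787.50.
EBIT = €11,368,787.50 − €4,116,600 = €7,252,187.50.
Degree of operating leverage = €11,368,787.50 / €7,252,187.50 = 1.5676.
Operating income changes by 1.5676 × +24.1% = +37.8%.

+37.8%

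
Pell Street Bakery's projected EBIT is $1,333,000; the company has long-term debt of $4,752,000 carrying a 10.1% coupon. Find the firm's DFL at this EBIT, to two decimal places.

1.56

Interest = $479,952.00.
Degree of financial leverage = EBIT / (EBIT − interest) = $1,333,000 / $853,048.00 = 1.5626.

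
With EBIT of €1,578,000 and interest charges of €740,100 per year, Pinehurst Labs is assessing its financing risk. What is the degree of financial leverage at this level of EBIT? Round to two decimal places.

Interest = €740,100.00.
Degree of financial leverage = EBIT / (EBIT − interest) = €1,578,000 / €837,900.00 = 1.8833.

1.88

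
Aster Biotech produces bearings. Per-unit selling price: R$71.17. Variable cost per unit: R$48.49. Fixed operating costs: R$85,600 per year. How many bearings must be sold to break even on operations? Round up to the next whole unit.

Each unit contributes R$71.17 − R$48.49 = R$22.68.
Units to break even: R$85,600 ÷ R$22.68 = 3,774.25, rounded up to 3,775.

3,775 bearings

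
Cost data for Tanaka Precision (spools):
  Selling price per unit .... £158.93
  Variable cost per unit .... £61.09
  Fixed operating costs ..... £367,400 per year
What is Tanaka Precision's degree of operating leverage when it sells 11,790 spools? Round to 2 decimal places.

1.47

Total contribution margin = 11,790 × £97.84 = £1,153,533.60.
Operating income = contribution − fixed costs = £1,153,533.60 − £367,400 = £786,133.60.
Degree of operating leverage = £1,153,533.60 / £786,133.60 = 1.4674.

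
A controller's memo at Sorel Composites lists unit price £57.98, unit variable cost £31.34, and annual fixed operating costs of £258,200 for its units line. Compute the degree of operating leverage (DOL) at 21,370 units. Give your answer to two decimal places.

Contribution at this volume is 21,370 × £26.64 = £569,296.80.
EBIT = £569,296.80 − £258,200 = £311,096.80.
So DOL = total CM / EBIT = £569,296.80 / £311,096.80 = 1.8300.

1.83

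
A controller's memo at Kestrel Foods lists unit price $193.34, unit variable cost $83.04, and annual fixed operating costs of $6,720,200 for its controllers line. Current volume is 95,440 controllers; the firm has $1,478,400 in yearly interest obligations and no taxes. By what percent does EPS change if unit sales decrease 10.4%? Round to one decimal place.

Contribution at this volume is 95,440 × $110.30 = $10,527,032.00.
Subtracting fixed costs: EBIT = $10,527,032.00 − $6,720,200 = $3,806,832.00.
Interest = $1,478,400.00, so EBIT − I = $2,328,432.00.
Degree of combined leverage = contribution ÷ (EBIT − I) = $10,527,032.00 ÷ $2,328,432.00 = 4.5211.
%ΔEPS = DCL × %ΔSales = 4.5211 × -10.4% = -47.0%.

-47.0%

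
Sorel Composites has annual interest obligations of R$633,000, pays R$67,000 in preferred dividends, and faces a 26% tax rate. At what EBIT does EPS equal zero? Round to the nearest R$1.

Preferred dividends are paid after tax, so their pre-tax equivalent is R$67,000 ÷ (1 − 0.26) = R$90,540.54.
Financial break-even EBIT = interest + D_p ÷ (1 − t) = R$633,000 + R$90,540.54 = R$723,540.54.

R$723,541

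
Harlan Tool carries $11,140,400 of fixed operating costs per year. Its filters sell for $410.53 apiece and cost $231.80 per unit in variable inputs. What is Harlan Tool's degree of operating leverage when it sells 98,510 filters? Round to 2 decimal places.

2.72

Contribution at this volume is 98,510 × $178.73 = $17,606,692.30.
Subtracting fixed costs: EBIT = $17,606,692.30 − $11,140,400 = $6,466,292.30.
Degree of operating leverage = $17,606,692.30 / $6,466,292.30 = 2.7228.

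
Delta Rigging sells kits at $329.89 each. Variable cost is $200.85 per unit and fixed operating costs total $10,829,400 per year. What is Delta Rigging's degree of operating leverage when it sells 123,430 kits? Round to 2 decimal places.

3.12

Total contribution margin = 123,430 × $129.04 = $15,927,407.20.
EBIT = $15,927,407.20 − $10,829,400 = $5,098,007.20.
DOL = contribution ÷ EBIT = $15,927,407.20 ÷ $5,098,007.20 = 3.1242.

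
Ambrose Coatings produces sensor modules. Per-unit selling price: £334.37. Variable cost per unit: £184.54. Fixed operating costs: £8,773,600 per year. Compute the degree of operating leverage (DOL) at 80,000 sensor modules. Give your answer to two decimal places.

Total contribution margin = 80,000 × £149.83 = £11,986,400.00.
Operating income = contribution − fixed costs = £11,986,400.00 − £8,773,600 = £3,212,800.00.
DOL = contribution ÷ EBIT = £11,986,400.00 ÷ £3,212,800.00 = 3.7308.

3.73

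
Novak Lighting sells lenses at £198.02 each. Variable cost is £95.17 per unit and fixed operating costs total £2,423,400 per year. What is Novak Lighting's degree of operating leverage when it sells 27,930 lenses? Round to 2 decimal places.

At 27,930 units, contribution = 27,930 × £102.85 = £2,872,600.50.
Subtracting fixed costs: EBIT = £2,872,600.50 − £2,423,400 = £449,200.50.
So DOL = total CM / EBIT = £2,872,600.50 / £449,200.50 = 6.3949.

6.39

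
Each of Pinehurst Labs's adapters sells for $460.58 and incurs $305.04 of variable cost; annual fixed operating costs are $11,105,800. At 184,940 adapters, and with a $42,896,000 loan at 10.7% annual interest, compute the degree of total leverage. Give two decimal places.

Contribution at this volume is 184,940 × $155.54 = $28,765,567.60.
Subtracting fixed costs: EBIT = $28,765,567.60 − $11,105,800 = $17,659,767.60. Interest = $4,589,872.00, so EBIT − I = $13,069,895.60.
DCL = contribution ÷ (EBIT − I) = $28,765,567.60 ÷ $13,069,895.60 = 2.2009.

2.20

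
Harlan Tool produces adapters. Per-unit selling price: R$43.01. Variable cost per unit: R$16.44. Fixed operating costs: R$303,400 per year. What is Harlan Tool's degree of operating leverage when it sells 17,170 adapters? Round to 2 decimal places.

2.99

Total contribution margin = 17,170 × R$26.57 = R$456,206.90.
Operating income = contribution − fixed costs = R$456,206.90 − R$303,400 = R$152,806.90.
DOL = contribution ÷ EBIT = R$456,206.90 ÷ R$152,806.90 = 2.9855.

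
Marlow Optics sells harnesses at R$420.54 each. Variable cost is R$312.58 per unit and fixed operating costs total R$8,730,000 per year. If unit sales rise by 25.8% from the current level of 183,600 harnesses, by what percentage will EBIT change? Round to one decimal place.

+46.1%

At 183,600 units, contribution = 183,600 × R$107.96 = R$19,821,456.00.
Subtracting fixed costs: EBIT = R$19,821,456.00 − R$8,730,000 = R$11,091,456.00.
DOL = contribution ÷ EBIT = R$19,821,456.00 ÷ R$11,091,456.00 = 1.7871.
Operating income changes by 1.7871 × +25.8% = +46.1%.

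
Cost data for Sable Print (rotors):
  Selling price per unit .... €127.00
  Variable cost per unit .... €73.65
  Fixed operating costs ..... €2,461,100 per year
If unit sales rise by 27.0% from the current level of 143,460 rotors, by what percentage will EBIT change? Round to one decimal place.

+39.8%

At 143,460 units, contribution = 143,460 × €53.35 = €7,653,591.00.
Operating income = contribution − fixed costs = €7,653,591.00 − €2,461,100 = €5,192,491.00.
DOL = contribution ÷ EBIT = €7,653,591.00 ÷ €5,192,491.00 = 1.4740.
So EBIT moves 1.4740 × (+27.0%) = +39.8%.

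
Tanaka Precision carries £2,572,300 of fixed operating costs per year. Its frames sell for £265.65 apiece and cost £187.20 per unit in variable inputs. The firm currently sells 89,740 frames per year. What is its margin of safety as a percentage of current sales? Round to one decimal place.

63.5%

Unit CM = price − variable cost = £265.65 − £187.20 = £78.45. Break-even units = £2,572,300 ÷ £78.45 = 32,789.04; break-even revenue = 32,789.04 × £265.65 = £8,710,407.84.
Current sales = 89,740 × £265.65 = £23,839,431.00.
Margin of safety = (£23,839,431.00 − £8,710,407.84) ÷ £23,839,431.00 = 63.5%.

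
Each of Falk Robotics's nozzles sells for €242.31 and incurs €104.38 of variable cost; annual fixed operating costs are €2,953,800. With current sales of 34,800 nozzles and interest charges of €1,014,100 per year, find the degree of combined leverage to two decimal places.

5.77

Total contribution margin = 34,800 × €137.93 = €4,799,964.00.
EBIT = €4,799,964.00 − €2,953,800 = €1,846,164.00. Interest = €1,014,100.00.
DOL = €4,799,964.00 ÷ €1,846,164.00 = 2.6000; DFL = €1,846,164.00 ÷ €832,064.00 = 2.2188.
Combined leverage = 2.6000 × 2.2188 = 5.7689.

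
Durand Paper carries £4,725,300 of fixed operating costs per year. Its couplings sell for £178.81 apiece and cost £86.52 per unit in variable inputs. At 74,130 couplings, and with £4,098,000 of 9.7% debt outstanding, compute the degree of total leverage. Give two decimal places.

3.98

Contribution at this volume is 74,130 × £92.29 = £6,841,457.70.
Operating income = contribution − fixed costs = £6,841,457.70 − £4,725,300 = £2,116,157.70. Interest = £397,506.00, so EBIT − I = £1,718,651.70.
Degree of total leverage = total CM / (EBIT − interest) = £6,841,457.70 / £1,718,651.70 = 3.9807.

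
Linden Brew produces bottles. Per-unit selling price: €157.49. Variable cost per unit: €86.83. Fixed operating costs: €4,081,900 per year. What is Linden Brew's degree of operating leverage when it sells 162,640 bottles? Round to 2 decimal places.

Contribution at this volume is 162,640 × €70.66 = €11,492,142.40.
EBIT = €11,492,142.40 − €4,081,900 = €7,410,242.40.
Degree of operating leverage = €11,492,142.40 / €7,410,242.40 = 1.5508.

1.55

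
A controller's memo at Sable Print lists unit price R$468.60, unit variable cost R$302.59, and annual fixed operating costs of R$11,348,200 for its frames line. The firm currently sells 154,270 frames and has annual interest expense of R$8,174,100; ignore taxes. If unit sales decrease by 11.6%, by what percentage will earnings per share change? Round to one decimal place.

Contribution at this volume is 154,270 × R$166.01 = R$25,610,362.70.
Operating income = contribution − fixed costs = R$25,610,362.70 − R$11,348,200 = R$14,262,162.70.
Interest = R$8,174,100.00, so EBIT − I = R$6,088,062.70.
Degree of combined leverage = contribution ÷ (EBIT − I) = R$25,610,362.70 ÷ R$6,088,062.70 = 4.2067.
%ΔEPS = DCL × %ΔSales = 4.2067 × -11.6% = -48.8%.

-48.8%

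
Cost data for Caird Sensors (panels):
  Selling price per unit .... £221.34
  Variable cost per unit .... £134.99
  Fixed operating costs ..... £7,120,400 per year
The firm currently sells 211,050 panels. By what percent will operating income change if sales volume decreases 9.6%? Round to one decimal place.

-15.8%

At 211,050 units, contribution = 211,050 × £86.35 = £18,224,167.50.
Subtracting fixed costs: EBIT = £18,224,167.50 − £7,120,400 = £11,103,767.50.
So DOL = total CM / EBIT = £18,224,167.50 / £11,103,767.50 = 1.6413.
Operating income changes by 1.6413 × -9.6% = -15.8%.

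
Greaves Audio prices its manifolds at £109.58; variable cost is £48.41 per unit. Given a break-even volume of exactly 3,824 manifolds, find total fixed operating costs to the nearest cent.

Each unit contributes £109.58 − £48.41 = £61.17.
Since BE = FC / CM, FC = 3,824 × £61.17 = £233,914.08.

£233,914.08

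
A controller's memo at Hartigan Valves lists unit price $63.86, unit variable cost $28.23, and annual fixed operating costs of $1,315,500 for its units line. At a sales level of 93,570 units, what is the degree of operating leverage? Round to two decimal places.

Contribution at this volume is 93,570 × $35.63 = $3,333,899.10.
EBIT = $3,333,899.10 − $1,315,500 = $2,018,399.10.
DOL = contribution ÷ EBIT = $3,333,899.10 ÷ $2,018,399.10 = 1.6518.

1.65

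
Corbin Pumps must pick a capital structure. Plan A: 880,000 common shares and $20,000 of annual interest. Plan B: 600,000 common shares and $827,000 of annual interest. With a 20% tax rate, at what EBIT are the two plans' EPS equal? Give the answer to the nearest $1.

$2,556,286

Set EPS_A = EPS_B: (EBIT − $20,000)(1 − 0.20) ÷ 880,000 = (EBIT − $827,000)(1 − 0.20) ÷ 600,000.
Cancelling (1 − t) and cross-multiplying: 600,000·(EBIT − 20,000) = 880,000·(EBIT − 827,000).
Solving, EBIT = (827,000·880,000 − 20,000·600,000) / (880,000 − 600,000) = 715,760,000,000 / 280,000 = 2,556,285.71.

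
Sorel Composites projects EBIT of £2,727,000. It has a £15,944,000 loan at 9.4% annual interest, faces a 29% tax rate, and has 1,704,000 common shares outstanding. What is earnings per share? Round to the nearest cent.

Interest = £1,498,736.00, so EBT = £2,727,000 − £1,498,736.00 = £1,228,264.00.
After tax at 29%: net income = £1,228,264.00 × 0.71 = £872,067.44.
EPS = £872,067.44 ÷ 1,704,000 = £0.51.

£0.51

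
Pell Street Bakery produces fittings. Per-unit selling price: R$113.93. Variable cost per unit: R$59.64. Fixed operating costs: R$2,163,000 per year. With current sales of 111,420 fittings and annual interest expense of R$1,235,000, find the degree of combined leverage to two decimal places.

2.28

Total contribution margin = 111,420 × R$54.29 = R$6,048,991.80.
Subtracting fixed costs: EBIT = R$6,048,991.80 − R$2,163,000 = R$3,885,991.80. Interest = R$1,235,000.00, so EBIT − I = R$2,650,991.80.
Degree of total leverage = total CM / (EBIT − interest) = R$6,048,991.80 / R$2,650,991.80 = 2.2818.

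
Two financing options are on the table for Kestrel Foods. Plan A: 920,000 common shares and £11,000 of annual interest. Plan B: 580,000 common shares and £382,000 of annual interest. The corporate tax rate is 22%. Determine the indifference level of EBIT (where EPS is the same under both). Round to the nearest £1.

£1,014,882

At indifference, (EBIT − 11,000)(1 − t)/920,000 = (EBIT − 382,000)(1 − t)/580,000.
The (1 − t) factor cancels: (EBIT − 11,000) × 580,000 = (EBIT − 382,000) × 920,000.
EBIT × (920,000 − 580,000) = 382,000 × 920,000 − 11,000 × 580,000 = 345,060,000,000, so EBIT = 345,060,000,000 ÷ 340,000 = 1,014,882.35.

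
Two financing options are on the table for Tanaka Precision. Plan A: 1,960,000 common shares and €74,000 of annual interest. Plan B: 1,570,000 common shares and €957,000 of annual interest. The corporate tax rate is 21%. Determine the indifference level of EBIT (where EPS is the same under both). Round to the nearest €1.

€4,511,641

Set EPS_A = EPS_B: (EBIT − €74,000)(1 − 0.21) ÷ 1,960,000 = (EBIT − €957,000)(1 − 0.21) ÷ 1,570,000.
Cancelling (1 − t) and cross-multiplying: 1,570,000·(EBIT − 74,000) = 1,960,000·(EBIT − 957,000).
EBIT × (1,960,000 − 1,570,000) = 957,000 × 1,960,000 − 74,000 × 1,570,000 = 1,759,540,000,000, so EBIT = 1,759,540,000,000 ÷ 390,000 = 4,511,641.03.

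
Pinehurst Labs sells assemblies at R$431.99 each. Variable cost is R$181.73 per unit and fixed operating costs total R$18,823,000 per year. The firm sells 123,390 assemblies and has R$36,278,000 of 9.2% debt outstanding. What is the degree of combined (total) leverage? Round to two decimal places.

Total contribution margin = 123,390 × R$250.26 = R$30,879,581.40.
EBIT = R$30,879,581.40 − R$18,823,000 = R$12,056,581.40. Interest = R$3,337,576.00, so EBIT − I = R$8,719,005.40.
Degree of total leverage = total CM / (EBIT − interest) = R$30,879,581.40 / R$8,719,005.40 = 3.5416.

3.54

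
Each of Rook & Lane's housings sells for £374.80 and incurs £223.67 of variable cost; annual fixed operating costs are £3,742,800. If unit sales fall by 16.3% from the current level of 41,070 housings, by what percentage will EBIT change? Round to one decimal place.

-41.1%

At 41,070 units, contribution = 41,070 × £151.13 = £6,206,909.10.
Subtracting fixed costs: EBIT = £6,206,909.10 − £3,742,800 = £2,464,109.10.
DOL = contribution ÷ EBIT = £6,206,909.10 ÷ £2,464,109.10 = 2.5189.
%ΔEBIT = DOL × %ΔSales = 2.5189 × -16.3% = -41.1%.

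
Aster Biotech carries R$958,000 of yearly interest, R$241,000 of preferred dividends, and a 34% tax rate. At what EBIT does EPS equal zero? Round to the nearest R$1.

Preferred dividends are paid after tax, so their pre-tax equivalent is R$241,000 ÷ (1 − 0.34) = R$365,151.52.
Financial break-even EBIT = interest + D_p ÷ (1 − t) = R$958,000 + R$365,151.52 = R$1,323,151.52.

R$1,323,152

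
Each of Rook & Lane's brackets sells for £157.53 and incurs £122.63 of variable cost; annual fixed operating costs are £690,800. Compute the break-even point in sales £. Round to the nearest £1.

CM per unit = £157.53 − £122.63 = £34.90; CM ratio = £34.90 / £157.53 = 0.2215.
Break-even sales = FC ÷ CM ratio = £690,800 × £157.53 / £34.90 = £3,118,101.

£3,118,101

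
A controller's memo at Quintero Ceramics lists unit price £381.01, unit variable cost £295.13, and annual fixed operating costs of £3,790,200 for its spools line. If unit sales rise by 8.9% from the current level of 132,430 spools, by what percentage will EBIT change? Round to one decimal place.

+13.3%

Total contribution margin = 132,430 × £85.88 = £11,373,088.40.
Subtracting fixed costs: EBIT = £11,373,088.40 − £3,790,200 = £7,582,888.40.
DOL = contribution ÷ EBIT = £11,373,088.40 ÷ £7,582,888.40 = 1.4998.
So EBIT moves 1.4998 × (+8.9%) = +13.3%.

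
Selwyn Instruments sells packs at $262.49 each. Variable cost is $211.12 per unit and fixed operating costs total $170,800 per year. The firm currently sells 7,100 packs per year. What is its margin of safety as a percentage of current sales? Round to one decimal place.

53.2%

Each unit contributes $262.49 − $211.12 = $51.37. Break-even units = $170,800 ÷ $51.37 = 3,324.90; break-even revenue = 3,324.90 × $262.49 = $872,752.42.
Actual sales revenue = 7,100 × $262.49 = $1,863,679.00.
Margin of safety = ($1,863,679.00 − $872,752.42) ÷ $1,863,679.00 = 53.2%.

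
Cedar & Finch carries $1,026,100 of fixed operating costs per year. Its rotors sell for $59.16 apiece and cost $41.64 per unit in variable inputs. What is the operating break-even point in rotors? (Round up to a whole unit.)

58,568 rotors

Each unit contributes $59.16 − $41.64 = $17.52.
Units to break even: $1,026,100 ÷ $17.52 = 58,567.35, rounded up to 58,568.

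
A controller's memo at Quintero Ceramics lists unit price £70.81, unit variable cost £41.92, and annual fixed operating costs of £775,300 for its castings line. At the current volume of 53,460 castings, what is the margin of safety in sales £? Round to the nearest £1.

Unit CM = price − variable cost = £70.81 − £41.92 = £28.89. Break-even units = £775,300 ÷ £28.89 = 26,836.28; break-even revenue = 26,836.28 × £70.81 = £1,900,276.67.
Actual sales revenue = 53,460 × £70.81 = £3,785,502.60.
Margin of safety = £3,785,502.60 − £1,900,276.67 = £1,885,226.

£1,885,226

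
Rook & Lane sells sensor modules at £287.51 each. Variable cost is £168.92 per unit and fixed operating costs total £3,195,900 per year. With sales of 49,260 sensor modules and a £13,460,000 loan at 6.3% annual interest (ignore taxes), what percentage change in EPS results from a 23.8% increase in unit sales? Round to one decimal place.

Contribution at this volume is 49,260 × £118.59 = £5,841,743.40.
Operating income = contribution − fixed costs = £5,841,743.40 − £3,195,900 = £2,645,843.40.
After interest of £847,980.00, pre-tax earnings = £1,797,863.40.
Degree of combined leverage = contribution ÷ (EBIT − I) = £5,841,743.40 ÷ £1,797,863.40 = 3.2493.
%ΔEPS = DCL × %ΔSales = 3.2493 × +23.8% = +77.3%.

+77.3%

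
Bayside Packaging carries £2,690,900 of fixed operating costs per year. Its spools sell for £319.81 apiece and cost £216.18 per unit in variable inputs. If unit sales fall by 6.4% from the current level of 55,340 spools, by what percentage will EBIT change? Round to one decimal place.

-12.1%

Contribution at this volume is 55,340 × £103.63 = £5,734,884.20.
EBIT = £5,734,884.20 − £2,690,900 = £3,043,984.20.
DOL = contribution ÷ EBIT = £5,734,884.20 ÷ £3,043,984.20 = 1.8840.
So EBIT moves 1.8840 × (-6.4%) = -12.1%.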